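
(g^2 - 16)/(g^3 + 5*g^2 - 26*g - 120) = (g - 4)/(g^2 + g - 30)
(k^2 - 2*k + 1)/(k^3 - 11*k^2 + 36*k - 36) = (k^2 - 2*k + 1)/(k^3 - 11*k^2 + 36*k - 36)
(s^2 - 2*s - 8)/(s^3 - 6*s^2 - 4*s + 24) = (s - 4)/(s^2 - 8*s + 12)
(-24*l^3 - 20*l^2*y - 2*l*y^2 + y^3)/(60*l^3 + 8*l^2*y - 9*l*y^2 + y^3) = (2*l + y)/(-5*l + y)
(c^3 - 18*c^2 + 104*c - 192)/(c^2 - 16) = (c^2 - 14*c + 48)/(c + 4)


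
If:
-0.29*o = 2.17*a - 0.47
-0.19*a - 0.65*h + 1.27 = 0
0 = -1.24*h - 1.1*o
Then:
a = 0.49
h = 1.81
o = -2.04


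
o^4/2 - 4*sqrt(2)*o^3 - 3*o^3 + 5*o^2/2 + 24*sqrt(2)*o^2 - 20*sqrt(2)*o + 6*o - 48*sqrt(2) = (o/2 + 1/2)*(o - 4)*(o - 3)*(o - 8*sqrt(2))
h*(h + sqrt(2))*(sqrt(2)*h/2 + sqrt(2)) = sqrt(2)*h^3/2 + h^2 + sqrt(2)*h^2 + 2*h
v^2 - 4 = (v - 2)*(v + 2)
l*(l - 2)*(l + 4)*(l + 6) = l^4 + 8*l^3 + 4*l^2 - 48*l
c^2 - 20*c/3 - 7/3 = (c - 7)*(c + 1/3)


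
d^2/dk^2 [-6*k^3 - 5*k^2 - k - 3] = -36*k - 10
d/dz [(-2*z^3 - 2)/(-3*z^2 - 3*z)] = 2/3 - 2/(3*z^2)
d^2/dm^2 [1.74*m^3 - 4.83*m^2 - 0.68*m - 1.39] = 10.44*m - 9.66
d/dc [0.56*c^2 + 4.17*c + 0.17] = 1.12*c + 4.17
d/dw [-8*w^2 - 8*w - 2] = -16*w - 8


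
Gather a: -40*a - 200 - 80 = -40*a - 280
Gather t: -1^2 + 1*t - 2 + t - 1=2*t - 4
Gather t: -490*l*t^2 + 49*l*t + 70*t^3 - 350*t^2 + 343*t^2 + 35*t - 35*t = 49*l*t + 70*t^3 + t^2*(-490*l - 7)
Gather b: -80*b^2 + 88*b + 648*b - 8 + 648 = -80*b^2 + 736*b + 640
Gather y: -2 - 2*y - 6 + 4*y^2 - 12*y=4*y^2 - 14*y - 8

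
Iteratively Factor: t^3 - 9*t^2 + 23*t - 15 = (t - 3)*(t^2 - 6*t + 5) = (t - 5)*(t - 3)*(t - 1)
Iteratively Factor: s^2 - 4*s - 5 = (s - 5)*(s + 1)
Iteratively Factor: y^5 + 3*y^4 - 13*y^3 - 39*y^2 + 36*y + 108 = (y + 3)*(y^4 - 13*y^2 + 36) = (y + 2)*(y + 3)*(y^3 - 2*y^2 - 9*y + 18) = (y - 3)*(y + 2)*(y + 3)*(y^2 + y - 6) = (y - 3)*(y - 2)*(y + 2)*(y + 3)*(y + 3)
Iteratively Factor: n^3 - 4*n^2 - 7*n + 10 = (n + 2)*(n^2 - 6*n + 5) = (n - 1)*(n + 2)*(n - 5)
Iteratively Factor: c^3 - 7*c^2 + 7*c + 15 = (c - 3)*(c^2 - 4*c - 5) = (c - 3)*(c + 1)*(c - 5)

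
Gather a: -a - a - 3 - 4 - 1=-2*a - 8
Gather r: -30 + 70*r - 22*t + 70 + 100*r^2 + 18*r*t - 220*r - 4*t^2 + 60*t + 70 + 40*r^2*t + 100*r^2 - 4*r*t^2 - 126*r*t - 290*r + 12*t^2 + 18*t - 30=r^2*(40*t + 200) + r*(-4*t^2 - 108*t - 440) + 8*t^2 + 56*t + 80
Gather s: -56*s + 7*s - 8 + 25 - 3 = 14 - 49*s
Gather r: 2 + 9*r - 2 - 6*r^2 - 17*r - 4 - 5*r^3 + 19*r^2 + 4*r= -5*r^3 + 13*r^2 - 4*r - 4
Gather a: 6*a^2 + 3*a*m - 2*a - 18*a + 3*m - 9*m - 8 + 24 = 6*a^2 + a*(3*m - 20) - 6*m + 16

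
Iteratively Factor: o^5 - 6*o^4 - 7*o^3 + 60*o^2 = (o - 5)*(o^4 - o^3 - 12*o^2) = o*(o - 5)*(o^3 - o^2 - 12*o) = o^2*(o - 5)*(o^2 - o - 12) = o^2*(o - 5)*(o - 4)*(o + 3)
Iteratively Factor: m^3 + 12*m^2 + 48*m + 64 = (m + 4)*(m^2 + 8*m + 16) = (m + 4)^2*(m + 4)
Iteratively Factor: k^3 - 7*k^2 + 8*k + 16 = (k - 4)*(k^2 - 3*k - 4) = (k - 4)*(k + 1)*(k - 4)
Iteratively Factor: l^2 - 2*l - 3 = (l + 1)*(l - 3)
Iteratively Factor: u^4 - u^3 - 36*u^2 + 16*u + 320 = (u - 4)*(u^3 + 3*u^2 - 24*u - 80) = (u - 4)*(u + 4)*(u^2 - u - 20) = (u - 4)*(u + 4)^2*(u - 5)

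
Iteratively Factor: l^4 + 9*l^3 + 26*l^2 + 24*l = (l + 2)*(l^3 + 7*l^2 + 12*l) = (l + 2)*(l + 4)*(l^2 + 3*l) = l*(l + 2)*(l + 4)*(l + 3)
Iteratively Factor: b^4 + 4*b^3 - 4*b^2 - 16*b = (b)*(b^3 + 4*b^2 - 4*b - 16) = b*(b - 2)*(b^2 + 6*b + 8) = b*(b - 2)*(b + 4)*(b + 2)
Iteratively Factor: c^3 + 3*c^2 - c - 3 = (c + 3)*(c^2 - 1) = (c - 1)*(c + 3)*(c + 1)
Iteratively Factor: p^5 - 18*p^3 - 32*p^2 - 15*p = (p)*(p^4 - 18*p^2 - 32*p - 15) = p*(p + 1)*(p^3 - p^2 - 17*p - 15) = p*(p + 1)*(p + 3)*(p^2 - 4*p - 5) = p*(p - 5)*(p + 1)*(p + 3)*(p + 1)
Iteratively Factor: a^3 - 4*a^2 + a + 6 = (a - 2)*(a^2 - 2*a - 3) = (a - 2)*(a + 1)*(a - 3)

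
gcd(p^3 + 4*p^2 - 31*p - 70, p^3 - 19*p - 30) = p^2 - 3*p - 10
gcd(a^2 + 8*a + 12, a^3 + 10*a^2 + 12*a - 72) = a + 6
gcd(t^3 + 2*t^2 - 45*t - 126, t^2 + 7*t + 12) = t + 3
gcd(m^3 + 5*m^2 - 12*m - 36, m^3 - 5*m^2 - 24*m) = 1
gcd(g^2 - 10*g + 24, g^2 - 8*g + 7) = 1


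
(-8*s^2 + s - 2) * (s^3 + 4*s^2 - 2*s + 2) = -8*s^5 - 31*s^4 + 18*s^3 - 26*s^2 + 6*s - 4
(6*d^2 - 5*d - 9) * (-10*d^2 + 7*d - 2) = -60*d^4 + 92*d^3 + 43*d^2 - 53*d + 18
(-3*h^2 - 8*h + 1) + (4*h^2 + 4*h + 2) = h^2 - 4*h + 3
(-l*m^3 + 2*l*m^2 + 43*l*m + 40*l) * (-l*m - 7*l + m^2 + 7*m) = l^2*m^4 + 5*l^2*m^3 - 57*l^2*m^2 - 341*l^2*m - 280*l^2 - l*m^5 - 5*l*m^4 + 57*l*m^3 + 341*l*m^2 + 280*l*m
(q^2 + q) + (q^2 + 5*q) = 2*q^2 + 6*q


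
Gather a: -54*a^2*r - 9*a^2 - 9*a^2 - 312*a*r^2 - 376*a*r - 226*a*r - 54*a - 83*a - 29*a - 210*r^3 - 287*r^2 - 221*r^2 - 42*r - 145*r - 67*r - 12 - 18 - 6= a^2*(-54*r - 18) + a*(-312*r^2 - 602*r - 166) - 210*r^3 - 508*r^2 - 254*r - 36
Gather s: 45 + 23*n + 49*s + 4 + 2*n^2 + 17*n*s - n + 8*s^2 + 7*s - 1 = 2*n^2 + 22*n + 8*s^2 + s*(17*n + 56) + 48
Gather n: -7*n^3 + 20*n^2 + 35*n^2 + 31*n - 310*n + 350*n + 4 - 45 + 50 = -7*n^3 + 55*n^2 + 71*n + 9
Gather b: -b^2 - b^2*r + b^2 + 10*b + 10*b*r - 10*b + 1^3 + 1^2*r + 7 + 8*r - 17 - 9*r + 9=-b^2*r + 10*b*r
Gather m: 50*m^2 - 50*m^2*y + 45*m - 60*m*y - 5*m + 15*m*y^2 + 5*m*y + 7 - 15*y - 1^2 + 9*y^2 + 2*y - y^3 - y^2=m^2*(50 - 50*y) + m*(15*y^2 - 55*y + 40) - y^3 + 8*y^2 - 13*y + 6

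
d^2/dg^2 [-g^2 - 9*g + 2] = -2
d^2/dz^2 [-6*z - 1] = 0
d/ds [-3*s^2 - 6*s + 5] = -6*s - 6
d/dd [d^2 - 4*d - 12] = 2*d - 4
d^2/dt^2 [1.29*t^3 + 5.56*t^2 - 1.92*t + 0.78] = 7.74*t + 11.12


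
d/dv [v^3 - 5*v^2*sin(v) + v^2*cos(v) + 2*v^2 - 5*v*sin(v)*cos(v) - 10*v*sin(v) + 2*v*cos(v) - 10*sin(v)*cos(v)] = -v^2*sin(v) - 5*v^2*cos(v) + 3*v^2 - 12*v*sin(v) - 8*v*cos(v) - 5*v*cos(2*v) + 4*v - 10*sin(v) - 5*sin(2*v)/2 + 2*cos(v) - 10*cos(2*v)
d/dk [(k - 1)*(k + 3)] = 2*k + 2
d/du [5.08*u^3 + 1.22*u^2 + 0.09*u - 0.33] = 15.24*u^2 + 2.44*u + 0.09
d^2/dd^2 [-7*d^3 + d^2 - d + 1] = 2 - 42*d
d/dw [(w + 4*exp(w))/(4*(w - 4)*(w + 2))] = (w^2*exp(w) - w^2/4 - 4*w*exp(w) - 6*exp(w) - 2)/(w^4 - 4*w^3 - 12*w^2 + 32*w + 64)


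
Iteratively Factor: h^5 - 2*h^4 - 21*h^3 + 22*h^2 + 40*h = (h + 4)*(h^4 - 6*h^3 + 3*h^2 + 10*h) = (h - 5)*(h + 4)*(h^3 - h^2 - 2*h) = (h - 5)*(h - 2)*(h + 4)*(h^2 + h) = h*(h - 5)*(h - 2)*(h + 4)*(h + 1)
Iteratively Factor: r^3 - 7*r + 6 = (r + 3)*(r^2 - 3*r + 2) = (r - 2)*(r + 3)*(r - 1)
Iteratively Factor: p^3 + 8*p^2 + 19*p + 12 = (p + 1)*(p^2 + 7*p + 12) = (p + 1)*(p + 3)*(p + 4)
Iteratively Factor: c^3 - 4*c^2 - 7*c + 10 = (c + 2)*(c^2 - 6*c + 5) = (c - 1)*(c + 2)*(c - 5)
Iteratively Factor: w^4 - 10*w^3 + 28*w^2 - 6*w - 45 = (w - 3)*(w^3 - 7*w^2 + 7*w + 15) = (w - 3)*(w + 1)*(w^2 - 8*w + 15) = (w - 3)^2*(w + 1)*(w - 5)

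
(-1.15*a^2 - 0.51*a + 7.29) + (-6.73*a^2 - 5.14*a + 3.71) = -7.88*a^2 - 5.65*a + 11.0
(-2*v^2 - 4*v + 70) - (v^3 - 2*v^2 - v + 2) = -v^3 - 3*v + 68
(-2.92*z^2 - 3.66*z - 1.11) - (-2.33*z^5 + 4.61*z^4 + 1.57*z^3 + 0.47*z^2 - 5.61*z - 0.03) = 2.33*z^5 - 4.61*z^4 - 1.57*z^3 - 3.39*z^2 + 1.95*z - 1.08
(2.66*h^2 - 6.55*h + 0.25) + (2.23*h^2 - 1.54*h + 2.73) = 4.89*h^2 - 8.09*h + 2.98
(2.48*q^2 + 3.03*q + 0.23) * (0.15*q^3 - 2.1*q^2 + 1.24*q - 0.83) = 0.372*q^5 - 4.7535*q^4 - 3.2533*q^3 + 1.2158*q^2 - 2.2297*q - 0.1909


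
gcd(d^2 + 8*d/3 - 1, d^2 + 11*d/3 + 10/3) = 1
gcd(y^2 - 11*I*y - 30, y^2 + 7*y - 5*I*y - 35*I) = y - 5*I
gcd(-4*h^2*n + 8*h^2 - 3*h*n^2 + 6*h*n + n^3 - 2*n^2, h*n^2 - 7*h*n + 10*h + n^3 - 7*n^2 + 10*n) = h*n - 2*h + n^2 - 2*n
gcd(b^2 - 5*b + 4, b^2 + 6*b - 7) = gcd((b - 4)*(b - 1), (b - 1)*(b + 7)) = b - 1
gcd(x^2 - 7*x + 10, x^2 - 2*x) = x - 2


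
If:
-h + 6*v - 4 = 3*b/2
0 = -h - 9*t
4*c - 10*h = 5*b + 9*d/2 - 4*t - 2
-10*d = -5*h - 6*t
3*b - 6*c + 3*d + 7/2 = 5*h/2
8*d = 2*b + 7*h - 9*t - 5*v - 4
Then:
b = -174368/2601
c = -375067/10404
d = 1950/289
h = 4500/289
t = -500/289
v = -35108/2601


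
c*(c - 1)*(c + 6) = c^3 + 5*c^2 - 6*c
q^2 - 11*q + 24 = (q - 8)*(q - 3)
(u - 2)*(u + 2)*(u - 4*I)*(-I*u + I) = -I*u^4 - 4*u^3 + I*u^3 + 4*u^2 + 4*I*u^2 + 16*u - 4*I*u - 16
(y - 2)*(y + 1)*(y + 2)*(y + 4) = y^4 + 5*y^3 - 20*y - 16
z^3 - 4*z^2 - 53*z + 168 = (z - 8)*(z - 3)*(z + 7)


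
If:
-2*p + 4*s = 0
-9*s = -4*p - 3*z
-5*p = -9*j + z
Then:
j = 31*z/9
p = 6*z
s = 3*z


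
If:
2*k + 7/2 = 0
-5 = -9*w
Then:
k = -7/4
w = 5/9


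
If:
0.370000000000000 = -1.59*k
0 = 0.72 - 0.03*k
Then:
No Solution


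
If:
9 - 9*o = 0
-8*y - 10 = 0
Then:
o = 1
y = -5/4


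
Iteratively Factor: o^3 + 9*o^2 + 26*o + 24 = (o + 4)*(o^2 + 5*o + 6) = (o + 2)*(o + 4)*(o + 3)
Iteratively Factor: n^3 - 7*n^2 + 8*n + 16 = (n + 1)*(n^2 - 8*n + 16) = (n - 4)*(n + 1)*(n - 4)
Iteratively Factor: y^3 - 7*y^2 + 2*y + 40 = (y + 2)*(y^2 - 9*y + 20) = (y - 5)*(y + 2)*(y - 4)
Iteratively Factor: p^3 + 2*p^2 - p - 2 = (p - 1)*(p^2 + 3*p + 2) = (p - 1)*(p + 1)*(p + 2)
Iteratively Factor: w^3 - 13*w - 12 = (w + 3)*(w^2 - 3*w - 4) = (w + 1)*(w + 3)*(w - 4)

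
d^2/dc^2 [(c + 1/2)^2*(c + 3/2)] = 6*c + 5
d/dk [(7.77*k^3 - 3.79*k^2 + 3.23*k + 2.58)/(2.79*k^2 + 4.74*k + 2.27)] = (21.6783*k^4 + 73.6596*k^3 + 25.9374*k^2 - 31.603*k - 4.8971)/(7.7841*k^4 + 26.4492*k^3 + 35.1342*k^2 + 21.5196*k + 5.1529)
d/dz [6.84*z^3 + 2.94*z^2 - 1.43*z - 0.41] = 20.52*z^2 + 5.88*z - 1.43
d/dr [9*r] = 9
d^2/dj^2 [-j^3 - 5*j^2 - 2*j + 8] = -6*j - 10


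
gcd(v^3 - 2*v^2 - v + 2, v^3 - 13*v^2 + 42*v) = 1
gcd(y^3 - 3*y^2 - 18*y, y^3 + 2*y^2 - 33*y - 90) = y^2 - 3*y - 18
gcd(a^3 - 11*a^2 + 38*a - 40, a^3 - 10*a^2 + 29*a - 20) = a^2 - 9*a + 20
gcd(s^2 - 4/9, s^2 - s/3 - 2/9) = s - 2/3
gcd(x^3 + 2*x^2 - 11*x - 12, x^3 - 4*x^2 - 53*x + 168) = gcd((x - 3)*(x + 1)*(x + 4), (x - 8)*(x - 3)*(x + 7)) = x - 3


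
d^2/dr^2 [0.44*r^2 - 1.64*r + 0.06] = 0.880000000000000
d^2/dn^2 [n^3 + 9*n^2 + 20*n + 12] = 6*n + 18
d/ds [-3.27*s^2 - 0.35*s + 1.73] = -6.54*s - 0.35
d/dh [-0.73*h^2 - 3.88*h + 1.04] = -1.46*h - 3.88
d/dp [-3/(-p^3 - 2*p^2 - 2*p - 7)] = 3*(-3*p^2 - 4*p - 2)/(p^3 + 2*p^2 + 2*p + 7)^2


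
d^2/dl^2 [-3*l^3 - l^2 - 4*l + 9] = -18*l - 2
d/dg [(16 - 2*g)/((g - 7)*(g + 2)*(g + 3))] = 4*(g^3 - 13*g^2 + 16*g + 137)/(g^6 - 4*g^5 - 54*g^4 + 32*g^3 + 1009*g^2 + 2436*g + 1764)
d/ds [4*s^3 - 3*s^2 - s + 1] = 12*s^2 - 6*s - 1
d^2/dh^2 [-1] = 0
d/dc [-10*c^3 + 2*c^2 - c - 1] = -30*c^2 + 4*c - 1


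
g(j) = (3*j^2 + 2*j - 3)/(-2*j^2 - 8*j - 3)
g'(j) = (4*j + 8)*(3*j^2 + 2*j - 3)/(-2*j^2 - 8*j - 3)^2 + (6*j + 2)/(-2*j^2 - 8*j - 3)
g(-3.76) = -26.68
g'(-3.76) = -139.97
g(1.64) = -0.39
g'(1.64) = -0.29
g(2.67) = -0.61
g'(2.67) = -0.17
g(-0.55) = -4.02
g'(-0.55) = -30.93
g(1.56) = -0.36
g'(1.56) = -0.30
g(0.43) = 0.23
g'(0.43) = -1.00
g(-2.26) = 1.60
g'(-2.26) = -2.72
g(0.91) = -0.11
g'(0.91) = -0.52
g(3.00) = -0.67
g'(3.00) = -0.15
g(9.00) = -1.09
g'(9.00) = -0.03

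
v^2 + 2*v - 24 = (v - 4)*(v + 6)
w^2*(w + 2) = w^3 + 2*w^2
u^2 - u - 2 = (u - 2)*(u + 1)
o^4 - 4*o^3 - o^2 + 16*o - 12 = (o - 3)*(o - 2)*(o - 1)*(o + 2)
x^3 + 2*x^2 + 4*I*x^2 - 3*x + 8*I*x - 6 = (x + 2)*(x + I)*(x + 3*I)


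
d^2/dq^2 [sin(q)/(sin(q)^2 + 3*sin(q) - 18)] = (-sin(q)^5 + 3*sin(q)^4 - 106*sin(q)^3 - 54*sin(q)^2 - 216*sin(q) + 108)/((sin(q) - 3)^3*(sin(q) + 6)^3)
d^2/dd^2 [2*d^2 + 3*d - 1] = 4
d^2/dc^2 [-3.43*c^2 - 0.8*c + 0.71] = -6.86000000000000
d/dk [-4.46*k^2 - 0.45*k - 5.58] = -8.92*k - 0.45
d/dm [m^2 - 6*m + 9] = 2*m - 6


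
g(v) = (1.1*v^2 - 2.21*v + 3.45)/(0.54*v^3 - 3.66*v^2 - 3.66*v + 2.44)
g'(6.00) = -0.58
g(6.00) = -0.86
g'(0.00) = 1.22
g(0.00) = 1.41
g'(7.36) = -27.22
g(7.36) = -6.26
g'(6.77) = -2.17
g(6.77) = -1.73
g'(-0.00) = 1.22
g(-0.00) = 1.41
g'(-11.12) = -0.01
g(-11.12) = -0.14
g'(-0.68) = -2.41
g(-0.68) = 1.78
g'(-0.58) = -1.63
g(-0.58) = 1.58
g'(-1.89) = -2.54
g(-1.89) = -1.57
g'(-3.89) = -0.13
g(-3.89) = -0.41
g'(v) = (2.2*v - 2.21)/(0.54*v^3 - 3.66*v^2 - 3.66*v + 2.44) + (-1.62*v^2 + 7.32*v + 3.66)*(1.1*v^2 - 2.21*v + 3.45)/(0.54*v^3 - 3.66*v^2 - 3.66*v + 2.44)^2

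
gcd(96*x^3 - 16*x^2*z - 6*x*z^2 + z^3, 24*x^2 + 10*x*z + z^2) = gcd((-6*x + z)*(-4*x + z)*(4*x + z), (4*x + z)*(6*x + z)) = 4*x + z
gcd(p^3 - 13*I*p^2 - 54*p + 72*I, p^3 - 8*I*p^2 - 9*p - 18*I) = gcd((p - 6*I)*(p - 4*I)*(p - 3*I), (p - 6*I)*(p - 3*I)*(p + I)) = p^2 - 9*I*p - 18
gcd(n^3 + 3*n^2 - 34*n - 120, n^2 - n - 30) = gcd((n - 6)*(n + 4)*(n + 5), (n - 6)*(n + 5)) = n^2 - n - 30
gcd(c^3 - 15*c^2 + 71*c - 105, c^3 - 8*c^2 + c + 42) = c^2 - 10*c + 21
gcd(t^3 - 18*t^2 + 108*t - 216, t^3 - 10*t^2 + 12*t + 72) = t^2 - 12*t + 36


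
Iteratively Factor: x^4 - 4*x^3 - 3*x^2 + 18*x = (x)*(x^3 - 4*x^2 - 3*x + 18) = x*(x - 3)*(x^2 - x - 6) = x*(x - 3)^2*(x + 2)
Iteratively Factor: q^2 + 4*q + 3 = (q + 3)*(q + 1)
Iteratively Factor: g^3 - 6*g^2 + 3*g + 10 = (g + 1)*(g^2 - 7*g + 10) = (g - 5)*(g + 1)*(g - 2)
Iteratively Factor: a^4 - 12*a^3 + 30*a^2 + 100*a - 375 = (a - 5)*(a^3 - 7*a^2 - 5*a + 75) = (a - 5)*(a + 3)*(a^2 - 10*a + 25) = (a - 5)^2*(a + 3)*(a - 5)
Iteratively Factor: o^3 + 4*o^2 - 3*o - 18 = (o + 3)*(o^2 + o - 6) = (o + 3)^2*(o - 2)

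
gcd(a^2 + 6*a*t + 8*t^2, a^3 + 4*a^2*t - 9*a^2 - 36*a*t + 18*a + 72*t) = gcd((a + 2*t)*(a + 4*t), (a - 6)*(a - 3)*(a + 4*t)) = a + 4*t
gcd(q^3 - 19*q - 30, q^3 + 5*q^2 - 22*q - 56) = q + 2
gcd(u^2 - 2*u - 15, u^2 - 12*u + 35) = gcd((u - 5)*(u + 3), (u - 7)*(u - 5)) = u - 5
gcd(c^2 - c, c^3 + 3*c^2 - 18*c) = c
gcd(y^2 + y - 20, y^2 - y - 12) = y - 4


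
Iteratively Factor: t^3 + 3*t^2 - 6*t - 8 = (t + 1)*(t^2 + 2*t - 8) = (t - 2)*(t + 1)*(t + 4)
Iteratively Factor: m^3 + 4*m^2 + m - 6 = (m + 3)*(m^2 + m - 2) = (m + 2)*(m + 3)*(m - 1)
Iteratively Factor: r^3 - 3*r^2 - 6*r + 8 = (r - 1)*(r^2 - 2*r - 8) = (r - 4)*(r - 1)*(r + 2)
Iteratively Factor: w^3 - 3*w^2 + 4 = (w + 1)*(w^2 - 4*w + 4) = (w - 2)*(w + 1)*(w - 2)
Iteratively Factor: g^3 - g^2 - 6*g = (g + 2)*(g^2 - 3*g) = g*(g + 2)*(g - 3)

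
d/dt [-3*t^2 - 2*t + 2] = -6*t - 2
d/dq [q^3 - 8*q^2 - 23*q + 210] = 3*q^2 - 16*q - 23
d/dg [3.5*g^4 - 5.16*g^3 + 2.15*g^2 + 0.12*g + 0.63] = 14.0*g^3 - 15.48*g^2 + 4.3*g + 0.12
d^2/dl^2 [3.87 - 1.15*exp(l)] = -1.15*exp(l)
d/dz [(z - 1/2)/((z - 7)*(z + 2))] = (-z^2 + z - 33/2)/(z^4 - 10*z^3 - 3*z^2 + 140*z + 196)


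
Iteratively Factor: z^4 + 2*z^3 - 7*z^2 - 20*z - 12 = (z + 1)*(z^3 + z^2 - 8*z - 12) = (z + 1)*(z + 2)*(z^2 - z - 6) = (z - 3)*(z + 1)*(z + 2)*(z + 2)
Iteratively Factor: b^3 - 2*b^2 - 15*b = (b + 3)*(b^2 - 5*b) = b*(b + 3)*(b - 5)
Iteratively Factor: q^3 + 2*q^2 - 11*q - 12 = (q + 4)*(q^2 - 2*q - 3) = (q - 3)*(q + 4)*(q + 1)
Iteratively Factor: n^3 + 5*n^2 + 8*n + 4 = (n + 2)*(n^2 + 3*n + 2) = (n + 1)*(n + 2)*(n + 2)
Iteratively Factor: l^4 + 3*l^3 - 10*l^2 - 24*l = (l - 3)*(l^3 + 6*l^2 + 8*l) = (l - 3)*(l + 2)*(l^2 + 4*l) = (l - 3)*(l + 2)*(l + 4)*(l)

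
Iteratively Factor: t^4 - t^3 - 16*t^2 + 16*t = (t)*(t^3 - t^2 - 16*t + 16) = t*(t - 1)*(t^2 - 16) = t*(t - 1)*(t + 4)*(t - 4)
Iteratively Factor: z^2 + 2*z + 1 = (z + 1)*(z + 1)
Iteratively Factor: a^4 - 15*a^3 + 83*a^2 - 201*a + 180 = (a - 5)*(a^3 - 10*a^2 + 33*a - 36) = (a - 5)*(a - 3)*(a^2 - 7*a + 12) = (a - 5)*(a - 4)*(a - 3)*(a - 3)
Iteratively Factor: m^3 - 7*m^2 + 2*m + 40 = (m + 2)*(m^2 - 9*m + 20) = (m - 5)*(m + 2)*(m - 4)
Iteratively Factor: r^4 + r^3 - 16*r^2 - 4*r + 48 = (r - 2)*(r^3 + 3*r^2 - 10*r - 24) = (r - 3)*(r - 2)*(r^2 + 6*r + 8) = (r - 3)*(r - 2)*(r + 2)*(r + 4)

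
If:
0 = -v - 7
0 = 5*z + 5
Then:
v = -7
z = -1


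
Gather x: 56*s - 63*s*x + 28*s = -63*s*x + 84*s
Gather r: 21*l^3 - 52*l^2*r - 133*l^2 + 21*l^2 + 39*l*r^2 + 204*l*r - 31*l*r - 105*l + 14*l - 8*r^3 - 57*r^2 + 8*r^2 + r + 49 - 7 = 21*l^3 - 112*l^2 - 91*l - 8*r^3 + r^2*(39*l - 49) + r*(-52*l^2 + 173*l + 1) + 42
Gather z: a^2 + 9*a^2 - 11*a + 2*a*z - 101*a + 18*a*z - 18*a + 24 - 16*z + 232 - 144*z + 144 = 10*a^2 - 130*a + z*(20*a - 160) + 400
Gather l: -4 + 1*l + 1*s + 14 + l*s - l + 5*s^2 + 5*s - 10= l*s + 5*s^2 + 6*s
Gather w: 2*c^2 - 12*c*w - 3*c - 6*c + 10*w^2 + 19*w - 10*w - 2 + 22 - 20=2*c^2 - 9*c + 10*w^2 + w*(9 - 12*c)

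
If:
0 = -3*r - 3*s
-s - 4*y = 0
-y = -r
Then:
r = 0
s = 0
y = 0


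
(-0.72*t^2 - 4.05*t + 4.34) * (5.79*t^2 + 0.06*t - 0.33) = -4.1688*t^4 - 23.4927*t^3 + 25.1232*t^2 + 1.5969*t - 1.4322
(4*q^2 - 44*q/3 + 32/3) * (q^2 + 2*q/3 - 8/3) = 4*q^4 - 12*q^3 - 88*q^2/9 + 416*q/9 - 256/9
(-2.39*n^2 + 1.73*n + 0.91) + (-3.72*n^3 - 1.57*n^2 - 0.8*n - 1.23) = -3.72*n^3 - 3.96*n^2 + 0.93*n - 0.32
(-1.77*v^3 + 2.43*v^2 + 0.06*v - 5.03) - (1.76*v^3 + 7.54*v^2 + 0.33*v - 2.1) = -3.53*v^3 - 5.11*v^2 - 0.27*v - 2.93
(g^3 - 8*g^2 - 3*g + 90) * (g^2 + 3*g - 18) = g^5 - 5*g^4 - 45*g^3 + 225*g^2 + 324*g - 1620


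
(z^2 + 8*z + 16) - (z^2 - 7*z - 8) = 15*z + 24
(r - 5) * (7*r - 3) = 7*r^2 - 38*r + 15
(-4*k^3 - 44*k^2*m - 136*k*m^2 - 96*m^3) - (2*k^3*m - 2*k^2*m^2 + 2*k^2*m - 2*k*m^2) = -2*k^3*m - 4*k^3 + 2*k^2*m^2 - 46*k^2*m - 134*k*m^2 - 96*m^3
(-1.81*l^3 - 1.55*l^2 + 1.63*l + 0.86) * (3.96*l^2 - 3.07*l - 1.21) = -7.1676*l^5 - 0.5813*l^4 + 13.4034*l^3 + 0.277*l^2 - 4.6125*l - 1.0406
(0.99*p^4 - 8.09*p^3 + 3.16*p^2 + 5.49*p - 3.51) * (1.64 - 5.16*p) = -5.1084*p^5 + 43.368*p^4 - 29.5732*p^3 - 23.146*p^2 + 27.1152*p - 5.7564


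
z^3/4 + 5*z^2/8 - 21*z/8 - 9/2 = (z/4 + 1)*(z - 3)*(z + 3/2)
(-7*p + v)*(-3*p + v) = 21*p^2 - 10*p*v + v^2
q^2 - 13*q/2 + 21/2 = (q - 7/2)*(q - 3)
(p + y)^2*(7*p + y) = 7*p^3 + 15*p^2*y + 9*p*y^2 + y^3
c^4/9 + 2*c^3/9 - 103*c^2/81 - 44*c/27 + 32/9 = (c/3 + 1)^2*(c - 8/3)*(c - 4/3)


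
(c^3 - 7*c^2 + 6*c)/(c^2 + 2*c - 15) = c*(c^2 - 7*c + 6)/(c^2 + 2*c - 15)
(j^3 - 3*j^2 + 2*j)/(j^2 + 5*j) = (j^2 - 3*j + 2)/(j + 5)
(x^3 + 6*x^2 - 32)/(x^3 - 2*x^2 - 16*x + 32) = (x + 4)/(x - 4)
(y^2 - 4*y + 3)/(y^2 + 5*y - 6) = (y - 3)/(y + 6)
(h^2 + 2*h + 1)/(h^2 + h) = (h + 1)/h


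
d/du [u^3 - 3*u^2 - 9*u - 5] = 3*u^2 - 6*u - 9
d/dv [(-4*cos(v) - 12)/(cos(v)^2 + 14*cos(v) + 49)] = 4*(1 - cos(v))*sin(v)/(cos(v) + 7)^3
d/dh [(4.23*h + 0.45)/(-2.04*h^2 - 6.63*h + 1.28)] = (8.6292*h^2 + 1.836*h + 8.3979)/(4.1616*h^4 + 27.0504*h^3 + 38.7345*h^2 - 16.9728*h + 1.6384)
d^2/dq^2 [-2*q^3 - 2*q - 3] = -12*q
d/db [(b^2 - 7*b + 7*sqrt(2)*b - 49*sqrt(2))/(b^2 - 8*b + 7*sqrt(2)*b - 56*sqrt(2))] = -1/(b^2 - 16*b + 64)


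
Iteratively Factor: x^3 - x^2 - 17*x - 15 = (x + 3)*(x^2 - 4*x - 5) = (x + 1)*(x + 3)*(x - 5)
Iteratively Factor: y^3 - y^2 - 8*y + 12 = (y + 3)*(y^2 - 4*y + 4) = (y - 2)*(y + 3)*(y - 2)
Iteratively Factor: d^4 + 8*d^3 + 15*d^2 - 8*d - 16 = (d + 4)*(d^3 + 4*d^2 - d - 4) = (d - 1)*(d + 4)*(d^2 + 5*d + 4) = (d - 1)*(d + 1)*(d + 4)*(d + 4)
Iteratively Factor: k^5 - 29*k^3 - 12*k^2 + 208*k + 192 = (k + 1)*(k^4 - k^3 - 28*k^2 + 16*k + 192) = (k - 4)*(k + 1)*(k^3 + 3*k^2 - 16*k - 48) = (k - 4)*(k + 1)*(k + 3)*(k^2 - 16) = (k - 4)^2*(k + 1)*(k + 3)*(k + 4)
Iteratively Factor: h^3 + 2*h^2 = (h)*(h^2 + 2*h) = h*(h + 2)*(h)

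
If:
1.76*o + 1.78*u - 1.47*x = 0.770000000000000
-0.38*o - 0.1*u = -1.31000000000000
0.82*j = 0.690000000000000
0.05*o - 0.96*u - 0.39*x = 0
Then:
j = 0.84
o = 3.69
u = -0.93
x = 2.77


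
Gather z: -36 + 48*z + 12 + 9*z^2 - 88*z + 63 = 9*z^2 - 40*z + 39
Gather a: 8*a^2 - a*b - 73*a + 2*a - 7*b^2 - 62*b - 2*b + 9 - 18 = 8*a^2 + a*(-b - 71) - 7*b^2 - 64*b - 9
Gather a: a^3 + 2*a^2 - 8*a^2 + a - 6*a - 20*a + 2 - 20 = a^3 - 6*a^2 - 25*a - 18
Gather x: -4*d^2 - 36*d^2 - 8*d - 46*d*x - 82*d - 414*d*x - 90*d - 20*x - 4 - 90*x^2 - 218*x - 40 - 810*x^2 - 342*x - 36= -40*d^2 - 180*d - 900*x^2 + x*(-460*d - 580) - 80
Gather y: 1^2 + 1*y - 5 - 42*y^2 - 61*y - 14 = -42*y^2 - 60*y - 18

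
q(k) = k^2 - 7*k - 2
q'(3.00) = -1.00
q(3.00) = -14.00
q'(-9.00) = -25.00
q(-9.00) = 142.00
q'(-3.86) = -14.72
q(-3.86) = 39.92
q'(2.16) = -2.68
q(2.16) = -12.45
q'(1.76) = -3.48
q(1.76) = -11.22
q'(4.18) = 1.36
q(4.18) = -13.79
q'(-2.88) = -12.76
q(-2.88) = 26.45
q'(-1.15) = -9.30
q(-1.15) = 7.37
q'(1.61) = -3.78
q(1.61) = -10.68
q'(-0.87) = -8.74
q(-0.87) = 4.85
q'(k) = 2*k - 7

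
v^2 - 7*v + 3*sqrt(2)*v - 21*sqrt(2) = (v - 7)*(v + 3*sqrt(2))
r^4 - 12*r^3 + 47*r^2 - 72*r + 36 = (r - 6)*(r - 3)*(r - 2)*(r - 1)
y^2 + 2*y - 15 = (y - 3)*(y + 5)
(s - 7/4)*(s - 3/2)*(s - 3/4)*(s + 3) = s^4 - s^3 - 111*s^2/16 + 423*s/32 - 189/32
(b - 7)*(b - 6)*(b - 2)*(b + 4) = b^4 - 11*b^3 + 8*b^2 + 188*b - 336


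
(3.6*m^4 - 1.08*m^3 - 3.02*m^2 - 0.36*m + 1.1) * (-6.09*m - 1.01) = -21.924*m^5 + 2.9412*m^4 + 19.4826*m^3 + 5.2426*m^2 - 6.3354*m - 1.111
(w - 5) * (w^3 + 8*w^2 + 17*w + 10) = w^4 + 3*w^3 - 23*w^2 - 75*w - 50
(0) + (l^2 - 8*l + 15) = l^2 - 8*l + 15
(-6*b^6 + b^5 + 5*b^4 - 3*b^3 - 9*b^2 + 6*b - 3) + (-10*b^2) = -6*b^6 + b^5 + 5*b^4 - 3*b^3 - 19*b^2 + 6*b - 3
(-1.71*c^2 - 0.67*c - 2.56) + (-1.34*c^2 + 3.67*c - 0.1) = -3.05*c^2 + 3.0*c - 2.66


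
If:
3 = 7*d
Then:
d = 3/7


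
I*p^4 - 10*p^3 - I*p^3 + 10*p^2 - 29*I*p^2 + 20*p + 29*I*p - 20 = (p + I)*(p + 4*I)*(p + 5*I)*(I*p - I)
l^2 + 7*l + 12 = (l + 3)*(l + 4)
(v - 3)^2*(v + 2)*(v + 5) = v^4 + v^3 - 23*v^2 + 3*v + 90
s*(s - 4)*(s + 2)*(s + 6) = s^4 + 4*s^3 - 20*s^2 - 48*s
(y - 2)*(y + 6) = y^2 + 4*y - 12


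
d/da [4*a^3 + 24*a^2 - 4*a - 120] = 12*a^2 + 48*a - 4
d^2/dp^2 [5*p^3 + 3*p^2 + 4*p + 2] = 30*p + 6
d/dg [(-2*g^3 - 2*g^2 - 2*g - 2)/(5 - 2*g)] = 2*(4*g^3 - 13*g^2 - 10*g - 7)/(4*g^2 - 20*g + 25)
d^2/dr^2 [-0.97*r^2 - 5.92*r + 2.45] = -1.94000000000000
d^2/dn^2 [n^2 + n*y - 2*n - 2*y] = 2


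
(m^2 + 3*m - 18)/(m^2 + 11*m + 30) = (m - 3)/(m + 5)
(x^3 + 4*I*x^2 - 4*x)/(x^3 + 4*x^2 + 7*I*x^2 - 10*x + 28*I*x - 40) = x*(x + 2*I)/(x^2 + x*(4 + 5*I) + 20*I)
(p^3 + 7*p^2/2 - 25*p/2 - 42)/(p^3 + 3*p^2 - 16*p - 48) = (p - 7/2)/(p - 4)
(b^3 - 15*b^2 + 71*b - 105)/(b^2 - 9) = (b^2 - 12*b + 35)/(b + 3)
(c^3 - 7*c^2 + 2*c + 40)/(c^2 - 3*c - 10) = c - 4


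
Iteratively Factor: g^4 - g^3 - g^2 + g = (g - 1)*(g^3 - g) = (g - 1)^2*(g^2 + g) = (g - 1)^2*(g + 1)*(g)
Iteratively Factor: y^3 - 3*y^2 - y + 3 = (y + 1)*(y^2 - 4*y + 3) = (y - 1)*(y + 1)*(y - 3)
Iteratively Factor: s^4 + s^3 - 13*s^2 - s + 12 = (s - 3)*(s^3 + 4*s^2 - s - 4) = (s - 3)*(s + 4)*(s^2 - 1) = (s - 3)*(s - 1)*(s + 4)*(s + 1)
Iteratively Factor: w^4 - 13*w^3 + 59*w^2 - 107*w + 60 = (w - 1)*(w^3 - 12*w^2 + 47*w - 60) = (w - 3)*(w - 1)*(w^2 - 9*w + 20) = (w - 4)*(w - 3)*(w - 1)*(w - 5)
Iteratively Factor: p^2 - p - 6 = (p + 2)*(p - 3)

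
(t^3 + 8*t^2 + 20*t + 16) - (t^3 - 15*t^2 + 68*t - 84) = 23*t^2 - 48*t + 100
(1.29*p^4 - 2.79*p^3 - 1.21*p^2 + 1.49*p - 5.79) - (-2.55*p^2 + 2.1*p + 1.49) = 1.29*p^4 - 2.79*p^3 + 1.34*p^2 - 0.61*p - 7.28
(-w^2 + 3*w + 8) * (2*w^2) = -2*w^4 + 6*w^3 + 16*w^2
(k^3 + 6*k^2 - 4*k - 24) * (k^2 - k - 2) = k^5 + 5*k^4 - 12*k^3 - 32*k^2 + 32*k + 48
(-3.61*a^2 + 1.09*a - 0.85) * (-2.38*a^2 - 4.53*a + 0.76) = 8.5918*a^4 + 13.7591*a^3 - 5.6583*a^2 + 4.6789*a - 0.646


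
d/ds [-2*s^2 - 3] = -4*s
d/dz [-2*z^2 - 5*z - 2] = -4*z - 5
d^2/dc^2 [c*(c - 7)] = 2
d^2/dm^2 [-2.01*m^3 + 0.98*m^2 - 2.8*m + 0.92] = 1.96 - 12.06*m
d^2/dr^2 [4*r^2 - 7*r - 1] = 8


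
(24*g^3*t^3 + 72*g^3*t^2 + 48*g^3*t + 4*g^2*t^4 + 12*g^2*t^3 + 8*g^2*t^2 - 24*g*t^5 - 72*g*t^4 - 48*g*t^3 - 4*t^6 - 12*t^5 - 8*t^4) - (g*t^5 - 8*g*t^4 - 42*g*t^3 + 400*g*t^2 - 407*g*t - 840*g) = 24*g^3*t^3 + 72*g^3*t^2 + 48*g^3*t + 4*g^2*t^4 + 12*g^2*t^3 + 8*g^2*t^2 - 25*g*t^5 - 64*g*t^4 - 6*g*t^3 - 400*g*t^2 + 407*g*t + 840*g - 4*t^6 - 12*t^5 - 8*t^4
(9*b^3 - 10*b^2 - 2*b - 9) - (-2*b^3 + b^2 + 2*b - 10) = 11*b^3 - 11*b^2 - 4*b + 1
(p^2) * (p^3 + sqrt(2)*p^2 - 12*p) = p^5 + sqrt(2)*p^4 - 12*p^3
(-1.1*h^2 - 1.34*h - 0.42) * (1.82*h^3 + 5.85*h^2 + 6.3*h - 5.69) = -2.002*h^5 - 8.8738*h^4 - 15.5334*h^3 - 4.64*h^2 + 4.9786*h + 2.3898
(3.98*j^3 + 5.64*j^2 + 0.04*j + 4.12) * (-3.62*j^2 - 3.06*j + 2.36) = -14.4076*j^5 - 32.5956*j^4 - 8.0104*j^3 - 1.7264*j^2 - 12.5128*j + 9.7232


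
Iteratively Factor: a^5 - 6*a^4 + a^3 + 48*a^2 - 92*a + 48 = (a - 1)*(a^4 - 5*a^3 - 4*a^2 + 44*a - 48) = (a - 1)*(a + 3)*(a^3 - 8*a^2 + 20*a - 16) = (a - 2)*(a - 1)*(a + 3)*(a^2 - 6*a + 8) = (a - 4)*(a - 2)*(a - 1)*(a + 3)*(a - 2)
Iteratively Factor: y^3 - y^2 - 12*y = (y + 3)*(y^2 - 4*y) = y*(y + 3)*(y - 4)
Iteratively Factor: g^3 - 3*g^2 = (g)*(g^2 - 3*g) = g^2*(g - 3)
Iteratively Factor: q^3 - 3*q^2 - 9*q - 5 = (q + 1)*(q^2 - 4*q - 5) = (q + 1)^2*(q - 5)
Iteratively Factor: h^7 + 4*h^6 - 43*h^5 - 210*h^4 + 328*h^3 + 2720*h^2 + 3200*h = (h - 5)*(h^6 + 9*h^5 + 2*h^4 - 200*h^3 - 672*h^2 - 640*h) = (h - 5)*(h + 4)*(h^5 + 5*h^4 - 18*h^3 - 128*h^2 - 160*h) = (h - 5)*(h + 2)*(h + 4)*(h^4 + 3*h^3 - 24*h^2 - 80*h) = (h - 5)*(h + 2)*(h + 4)^2*(h^3 - h^2 - 20*h) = (h - 5)^2*(h + 2)*(h + 4)^2*(h^2 + 4*h) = (h - 5)^2*(h + 2)*(h + 4)^3*(h)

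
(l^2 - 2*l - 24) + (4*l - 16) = l^2 + 2*l - 40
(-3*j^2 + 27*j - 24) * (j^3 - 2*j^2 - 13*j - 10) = -3*j^5 + 33*j^4 - 39*j^3 - 273*j^2 + 42*j + 240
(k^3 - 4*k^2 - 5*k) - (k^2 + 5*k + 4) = k^3 - 5*k^2 - 10*k - 4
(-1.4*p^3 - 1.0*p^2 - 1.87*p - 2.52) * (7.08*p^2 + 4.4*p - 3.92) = -9.912*p^5 - 13.24*p^4 - 12.1516*p^3 - 22.1496*p^2 - 3.7576*p + 9.8784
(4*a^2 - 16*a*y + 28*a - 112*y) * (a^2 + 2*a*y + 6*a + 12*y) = 4*a^4 - 8*a^3*y + 52*a^3 - 32*a^2*y^2 - 104*a^2*y + 168*a^2 - 416*a*y^2 - 336*a*y - 1344*y^2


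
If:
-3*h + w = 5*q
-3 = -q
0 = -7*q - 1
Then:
No Solution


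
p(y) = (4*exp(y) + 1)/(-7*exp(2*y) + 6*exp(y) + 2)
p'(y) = (4*exp(y) + 1)*(14*exp(2*y) - 6*exp(y))/(-7*exp(2*y) + 6*exp(y) + 2)^2 + 4*exp(y)/(-7*exp(2*y) + 6*exp(y) + 2) = (28*exp(2*y) + 14*exp(y) + 2)*exp(y)/(49*exp(4*y) - 84*exp(3*y) + 8*exp(2*y) + 24*exp(y) + 4)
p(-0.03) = 3.97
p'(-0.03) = 26.90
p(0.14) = -15.55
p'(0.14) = 488.78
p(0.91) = -0.42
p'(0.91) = 0.75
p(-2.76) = 0.53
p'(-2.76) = 0.03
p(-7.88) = 0.50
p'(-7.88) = 0.00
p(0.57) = -0.87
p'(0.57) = 2.35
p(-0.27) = 1.62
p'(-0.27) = 3.54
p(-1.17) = 0.70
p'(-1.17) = 0.28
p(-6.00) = 0.50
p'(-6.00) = 0.00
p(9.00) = 0.00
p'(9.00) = 0.00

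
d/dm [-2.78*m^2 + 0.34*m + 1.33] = 0.34 - 5.56*m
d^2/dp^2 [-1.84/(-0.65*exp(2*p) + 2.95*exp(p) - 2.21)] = ((5.428 - 4.784*exp(p))*(0.65*exp(2*p) - 2.95*exp(p) + 2.21) + 1.84*(1.3*exp(p) - 2.95)*(2.6*exp(p) - 5.9)*exp(p))*exp(p)/(0.65*exp(2*p) - 2.95*exp(p) + 2.21)^3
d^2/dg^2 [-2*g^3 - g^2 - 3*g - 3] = -12*g - 2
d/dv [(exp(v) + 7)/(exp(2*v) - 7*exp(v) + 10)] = (-(exp(v) + 7)*(2*exp(v) - 7) + exp(2*v) - 7*exp(v) + 10)*exp(v)/(exp(2*v) - 7*exp(v) + 10)^2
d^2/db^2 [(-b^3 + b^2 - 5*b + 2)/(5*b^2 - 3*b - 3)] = 4*(-67*b^3 + 84*b^2 - 171*b + 51)/(125*b^6 - 225*b^5 - 90*b^4 + 243*b^3 + 54*b^2 - 81*b - 27)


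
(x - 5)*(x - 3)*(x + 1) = x^3 - 7*x^2 + 7*x + 15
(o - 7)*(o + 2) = o^2 - 5*o - 14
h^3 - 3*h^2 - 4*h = h*(h - 4)*(h + 1)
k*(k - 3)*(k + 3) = k^3 - 9*k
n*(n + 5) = n^2 + 5*n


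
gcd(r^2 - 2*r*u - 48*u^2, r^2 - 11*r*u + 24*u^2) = r - 8*u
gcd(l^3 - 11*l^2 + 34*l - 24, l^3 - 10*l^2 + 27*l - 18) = l^2 - 7*l + 6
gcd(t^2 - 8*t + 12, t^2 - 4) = t - 2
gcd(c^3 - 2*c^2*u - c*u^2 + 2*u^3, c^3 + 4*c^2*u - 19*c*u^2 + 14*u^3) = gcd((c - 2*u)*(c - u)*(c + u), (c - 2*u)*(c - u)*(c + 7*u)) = c^2 - 3*c*u + 2*u^2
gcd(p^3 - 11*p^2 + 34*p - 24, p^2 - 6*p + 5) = p - 1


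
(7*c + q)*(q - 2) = 7*c*q - 14*c + q^2 - 2*q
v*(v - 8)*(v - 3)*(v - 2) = v^4 - 13*v^3 + 46*v^2 - 48*v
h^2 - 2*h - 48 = (h - 8)*(h + 6)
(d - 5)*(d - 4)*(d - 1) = d^3 - 10*d^2 + 29*d - 20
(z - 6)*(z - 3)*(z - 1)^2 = z^4 - 11*z^3 + 37*z^2 - 45*z + 18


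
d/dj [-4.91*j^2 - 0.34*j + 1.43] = -9.82*j - 0.34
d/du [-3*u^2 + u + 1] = 1 - 6*u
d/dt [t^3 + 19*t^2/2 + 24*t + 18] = 3*t^2 + 19*t + 24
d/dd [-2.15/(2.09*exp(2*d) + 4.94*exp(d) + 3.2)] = (8.987*exp(d) + 10.621)*exp(d)/(2.09*exp(2*d) + 4.94*exp(d) + 3.2)^2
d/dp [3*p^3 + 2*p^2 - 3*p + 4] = 9*p^2 + 4*p - 3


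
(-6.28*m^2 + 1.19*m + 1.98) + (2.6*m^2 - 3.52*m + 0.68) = -3.68*m^2 - 2.33*m + 2.66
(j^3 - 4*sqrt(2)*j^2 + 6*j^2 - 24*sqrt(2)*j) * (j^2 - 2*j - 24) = j^5 - 4*sqrt(2)*j^4 + 4*j^4 - 36*j^3 - 16*sqrt(2)*j^3 - 144*j^2 + 144*sqrt(2)*j^2 + 576*sqrt(2)*j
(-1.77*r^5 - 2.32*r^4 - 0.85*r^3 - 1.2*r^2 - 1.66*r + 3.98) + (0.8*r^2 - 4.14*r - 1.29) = -1.77*r^5 - 2.32*r^4 - 0.85*r^3 - 0.4*r^2 - 5.8*r + 2.69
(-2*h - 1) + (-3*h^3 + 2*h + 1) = -3*h^3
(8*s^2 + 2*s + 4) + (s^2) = 9*s^2 + 2*s + 4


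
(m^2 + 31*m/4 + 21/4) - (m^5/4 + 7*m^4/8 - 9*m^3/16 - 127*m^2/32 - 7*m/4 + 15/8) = -m^5/4 - 7*m^4/8 + 9*m^3/16 + 159*m^2/32 + 19*m/2 + 27/8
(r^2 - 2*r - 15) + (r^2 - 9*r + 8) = 2*r^2 - 11*r - 7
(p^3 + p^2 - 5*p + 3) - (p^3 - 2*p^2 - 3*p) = 3*p^2 - 2*p + 3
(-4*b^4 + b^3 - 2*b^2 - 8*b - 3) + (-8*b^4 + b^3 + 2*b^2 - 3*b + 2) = -12*b^4 + 2*b^3 - 11*b - 1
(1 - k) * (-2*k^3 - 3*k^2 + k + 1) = 2*k^4 + k^3 - 4*k^2 + 1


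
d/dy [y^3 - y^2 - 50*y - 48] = 3*y^2 - 2*y - 50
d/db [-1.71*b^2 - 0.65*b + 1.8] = -3.42*b - 0.65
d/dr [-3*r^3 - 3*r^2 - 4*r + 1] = -9*r^2 - 6*r - 4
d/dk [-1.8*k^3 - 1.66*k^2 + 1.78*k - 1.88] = -5.4*k^2 - 3.32*k + 1.78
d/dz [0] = 0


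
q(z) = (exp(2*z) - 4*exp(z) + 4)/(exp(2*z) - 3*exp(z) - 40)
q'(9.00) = 0.00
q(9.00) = 1.00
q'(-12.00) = 0.00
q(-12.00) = -0.10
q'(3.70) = -0.03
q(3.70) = 1.00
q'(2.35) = -4.54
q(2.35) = 1.87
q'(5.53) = 0.00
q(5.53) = 1.00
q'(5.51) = 0.00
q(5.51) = 1.00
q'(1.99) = -43.06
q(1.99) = -3.35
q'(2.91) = -0.35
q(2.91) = 1.11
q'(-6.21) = 0.00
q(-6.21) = -0.10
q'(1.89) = -9.43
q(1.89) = -1.33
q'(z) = (-2*exp(2*z) + 3*exp(z))*(exp(2*z) - 4*exp(z) + 4)/(exp(2*z) - 3*exp(z) - 40)^2 + (2*exp(2*z) - 4*exp(z))/(exp(2*z) - 3*exp(z) - 40) = (exp(2*z) - 88*exp(z) + 172)*exp(z)/(exp(4*z) - 6*exp(3*z) - 71*exp(2*z) + 240*exp(z) + 1600)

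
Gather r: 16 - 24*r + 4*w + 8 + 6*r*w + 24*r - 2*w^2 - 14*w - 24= 6*r*w - 2*w^2 - 10*w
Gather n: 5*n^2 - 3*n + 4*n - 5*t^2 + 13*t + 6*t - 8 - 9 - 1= 5*n^2 + n - 5*t^2 + 19*t - 18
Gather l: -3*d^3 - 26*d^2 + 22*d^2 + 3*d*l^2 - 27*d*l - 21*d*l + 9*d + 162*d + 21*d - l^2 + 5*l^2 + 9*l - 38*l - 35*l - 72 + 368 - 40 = -3*d^3 - 4*d^2 + 192*d + l^2*(3*d + 4) + l*(-48*d - 64) + 256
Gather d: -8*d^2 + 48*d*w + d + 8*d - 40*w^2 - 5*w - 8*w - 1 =-8*d^2 + d*(48*w + 9) - 40*w^2 - 13*w - 1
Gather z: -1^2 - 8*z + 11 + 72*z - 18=64*z - 8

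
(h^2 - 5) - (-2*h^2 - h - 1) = 3*h^2 + h - 4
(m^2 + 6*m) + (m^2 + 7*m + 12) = 2*m^2 + 13*m + 12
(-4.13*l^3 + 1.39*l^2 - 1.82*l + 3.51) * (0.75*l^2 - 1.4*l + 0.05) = -3.0975*l^5 + 6.8245*l^4 - 3.5175*l^3 + 5.25*l^2 - 5.005*l + 0.1755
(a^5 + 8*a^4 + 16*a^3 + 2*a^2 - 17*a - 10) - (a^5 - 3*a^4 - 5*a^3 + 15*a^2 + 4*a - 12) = 11*a^4 + 21*a^3 - 13*a^2 - 21*a + 2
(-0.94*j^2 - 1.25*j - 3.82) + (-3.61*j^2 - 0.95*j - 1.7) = -4.55*j^2 - 2.2*j - 5.52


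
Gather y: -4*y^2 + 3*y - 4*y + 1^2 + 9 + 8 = -4*y^2 - y + 18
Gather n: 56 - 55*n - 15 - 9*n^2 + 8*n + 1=-9*n^2 - 47*n + 42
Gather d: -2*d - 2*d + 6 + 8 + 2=16 - 4*d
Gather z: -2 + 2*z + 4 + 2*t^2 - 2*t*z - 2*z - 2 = 2*t^2 - 2*t*z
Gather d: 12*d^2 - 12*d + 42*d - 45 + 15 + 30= 12*d^2 + 30*d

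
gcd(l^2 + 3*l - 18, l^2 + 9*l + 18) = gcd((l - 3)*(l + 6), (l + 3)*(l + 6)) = l + 6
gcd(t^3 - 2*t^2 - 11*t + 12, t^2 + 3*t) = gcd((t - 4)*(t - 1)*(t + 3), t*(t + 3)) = t + 3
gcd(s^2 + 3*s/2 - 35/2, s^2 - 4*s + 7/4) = s - 7/2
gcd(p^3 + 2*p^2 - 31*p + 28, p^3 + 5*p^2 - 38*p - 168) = p + 7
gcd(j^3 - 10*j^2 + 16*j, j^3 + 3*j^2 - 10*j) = j^2 - 2*j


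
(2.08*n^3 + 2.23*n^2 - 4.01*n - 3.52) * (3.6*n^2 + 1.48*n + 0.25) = 7.488*n^5 + 11.1064*n^4 - 10.6156*n^3 - 18.0493*n^2 - 6.2121*n - 0.88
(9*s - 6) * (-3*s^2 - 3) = -27*s^3 + 18*s^2 - 27*s + 18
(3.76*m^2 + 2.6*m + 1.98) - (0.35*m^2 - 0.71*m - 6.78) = 3.41*m^2 + 3.31*m + 8.76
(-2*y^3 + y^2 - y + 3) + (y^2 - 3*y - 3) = -2*y^3 + 2*y^2 - 4*y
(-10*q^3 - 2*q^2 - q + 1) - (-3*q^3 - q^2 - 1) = -7*q^3 - q^2 - q + 2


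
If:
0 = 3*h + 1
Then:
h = -1/3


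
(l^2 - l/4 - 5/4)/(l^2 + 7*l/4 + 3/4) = (4*l - 5)/(4*l + 3)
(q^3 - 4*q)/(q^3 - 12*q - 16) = q*(q - 2)/(q^2 - 2*q - 8)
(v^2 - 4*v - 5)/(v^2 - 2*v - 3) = (v - 5)/(v - 3)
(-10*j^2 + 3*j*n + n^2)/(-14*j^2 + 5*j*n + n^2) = (5*j + n)/(7*j + n)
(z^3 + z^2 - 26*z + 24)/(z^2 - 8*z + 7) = (z^2 + 2*z - 24)/(z - 7)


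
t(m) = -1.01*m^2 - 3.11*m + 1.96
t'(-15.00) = 27.19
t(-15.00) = -178.64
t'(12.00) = -27.35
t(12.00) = -180.80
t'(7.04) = -17.33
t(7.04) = -69.99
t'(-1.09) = -0.91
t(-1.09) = 4.15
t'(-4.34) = 5.66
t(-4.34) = -3.57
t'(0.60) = -4.32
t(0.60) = -0.27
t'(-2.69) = 2.32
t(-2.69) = 3.02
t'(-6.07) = 9.15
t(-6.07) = -16.38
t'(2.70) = -8.56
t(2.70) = -13.80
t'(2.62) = -8.40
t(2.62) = -13.12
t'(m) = -2.02*m - 3.11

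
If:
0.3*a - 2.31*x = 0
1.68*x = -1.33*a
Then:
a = 0.00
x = 0.00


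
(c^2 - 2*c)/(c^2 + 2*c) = (c - 2)/(c + 2)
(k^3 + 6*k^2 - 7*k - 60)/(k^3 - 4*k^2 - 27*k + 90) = (k + 4)/(k - 6)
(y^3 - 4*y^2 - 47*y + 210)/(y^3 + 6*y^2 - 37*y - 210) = (y - 5)/(y + 5)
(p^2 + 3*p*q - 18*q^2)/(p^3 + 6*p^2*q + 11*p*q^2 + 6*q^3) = (p^2 + 3*p*q - 18*q^2)/(p^3 + 6*p^2*q + 11*p*q^2 + 6*q^3)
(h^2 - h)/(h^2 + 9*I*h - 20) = h*(h - 1)/(h^2 + 9*I*h - 20)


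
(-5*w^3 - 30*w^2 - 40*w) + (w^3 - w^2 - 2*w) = -4*w^3 - 31*w^2 - 42*w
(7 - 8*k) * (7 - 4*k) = 32*k^2 - 84*k + 49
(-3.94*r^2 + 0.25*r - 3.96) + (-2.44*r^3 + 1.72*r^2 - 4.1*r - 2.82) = -2.44*r^3 - 2.22*r^2 - 3.85*r - 6.78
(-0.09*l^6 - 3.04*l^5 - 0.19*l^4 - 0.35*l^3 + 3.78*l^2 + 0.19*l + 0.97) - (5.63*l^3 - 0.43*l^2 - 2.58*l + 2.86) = -0.09*l^6 - 3.04*l^5 - 0.19*l^4 - 5.98*l^3 + 4.21*l^2 + 2.77*l - 1.89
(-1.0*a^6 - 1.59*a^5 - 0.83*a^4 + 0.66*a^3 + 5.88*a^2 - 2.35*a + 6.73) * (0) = 0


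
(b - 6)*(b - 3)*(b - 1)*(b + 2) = b^4 - 8*b^3 + 7*b^2 + 36*b - 36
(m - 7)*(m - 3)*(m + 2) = m^3 - 8*m^2 + m + 42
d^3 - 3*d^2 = d^2*(d - 3)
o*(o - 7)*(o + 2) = o^3 - 5*o^2 - 14*o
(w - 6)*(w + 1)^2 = w^3 - 4*w^2 - 11*w - 6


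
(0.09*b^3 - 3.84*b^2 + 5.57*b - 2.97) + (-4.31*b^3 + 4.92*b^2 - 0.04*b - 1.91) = -4.22*b^3 + 1.08*b^2 + 5.53*b - 4.88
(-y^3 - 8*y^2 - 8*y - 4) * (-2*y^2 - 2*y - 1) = 2*y^5 + 18*y^4 + 33*y^3 + 32*y^2 + 16*y + 4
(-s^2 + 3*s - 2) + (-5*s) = -s^2 - 2*s - 2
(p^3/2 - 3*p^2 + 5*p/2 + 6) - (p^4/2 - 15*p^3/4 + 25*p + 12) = -p^4/2 + 17*p^3/4 - 3*p^2 - 45*p/2 - 6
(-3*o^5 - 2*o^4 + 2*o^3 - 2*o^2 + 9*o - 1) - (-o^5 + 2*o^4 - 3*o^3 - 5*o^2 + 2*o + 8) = -2*o^5 - 4*o^4 + 5*o^3 + 3*o^2 + 7*o - 9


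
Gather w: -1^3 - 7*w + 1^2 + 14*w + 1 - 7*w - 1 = 0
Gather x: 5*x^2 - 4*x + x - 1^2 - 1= 5*x^2 - 3*x - 2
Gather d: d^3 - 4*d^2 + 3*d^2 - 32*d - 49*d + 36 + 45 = d^3 - d^2 - 81*d + 81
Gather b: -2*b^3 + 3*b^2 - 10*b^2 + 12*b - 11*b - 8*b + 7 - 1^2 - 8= -2*b^3 - 7*b^2 - 7*b - 2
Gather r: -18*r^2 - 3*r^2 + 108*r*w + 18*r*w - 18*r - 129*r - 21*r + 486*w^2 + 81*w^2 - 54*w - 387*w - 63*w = -21*r^2 + r*(126*w - 168) + 567*w^2 - 504*w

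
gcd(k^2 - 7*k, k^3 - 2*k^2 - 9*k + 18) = 1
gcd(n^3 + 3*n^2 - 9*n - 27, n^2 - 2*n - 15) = n + 3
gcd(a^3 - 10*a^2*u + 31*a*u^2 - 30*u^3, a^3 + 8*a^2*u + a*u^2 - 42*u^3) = -a + 2*u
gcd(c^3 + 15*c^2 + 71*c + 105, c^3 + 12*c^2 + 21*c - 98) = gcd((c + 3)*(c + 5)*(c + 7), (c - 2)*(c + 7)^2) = c + 7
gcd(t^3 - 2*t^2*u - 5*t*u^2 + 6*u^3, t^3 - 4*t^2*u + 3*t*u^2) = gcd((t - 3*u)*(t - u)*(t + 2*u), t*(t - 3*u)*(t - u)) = t^2 - 4*t*u + 3*u^2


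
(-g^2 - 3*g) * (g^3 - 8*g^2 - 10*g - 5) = -g^5 + 5*g^4 + 34*g^3 + 35*g^2 + 15*g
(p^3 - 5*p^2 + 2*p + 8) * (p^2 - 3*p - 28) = p^5 - 8*p^4 - 11*p^3 + 142*p^2 - 80*p - 224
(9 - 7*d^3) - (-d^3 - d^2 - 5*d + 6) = -6*d^3 + d^2 + 5*d + 3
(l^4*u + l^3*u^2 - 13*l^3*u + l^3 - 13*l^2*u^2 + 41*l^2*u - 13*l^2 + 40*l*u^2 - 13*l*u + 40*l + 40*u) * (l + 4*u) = l^5*u + 5*l^4*u^2 - 13*l^4*u + l^4 + 4*l^3*u^3 - 65*l^3*u^2 + 45*l^3*u - 13*l^3 - 52*l^2*u^3 + 204*l^2*u^2 - 65*l^2*u + 40*l^2 + 160*l*u^3 - 52*l*u^2 + 200*l*u + 160*u^2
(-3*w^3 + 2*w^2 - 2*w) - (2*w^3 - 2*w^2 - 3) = -5*w^3 + 4*w^2 - 2*w + 3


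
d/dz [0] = 0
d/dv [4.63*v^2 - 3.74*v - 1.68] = 9.26*v - 3.74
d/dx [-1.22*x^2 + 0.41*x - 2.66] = 0.41 - 2.44*x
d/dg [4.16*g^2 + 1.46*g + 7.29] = 8.32*g + 1.46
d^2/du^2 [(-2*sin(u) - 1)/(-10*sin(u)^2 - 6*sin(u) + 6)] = (-50*sin(u)^5 - 70*sin(u)^4 - 125*sin(u)^3 + 63*sin(u)^2 + 243*sin(u) + 84)/(2*(5*sin(u)^2 + 3*sin(u) - 3)^3)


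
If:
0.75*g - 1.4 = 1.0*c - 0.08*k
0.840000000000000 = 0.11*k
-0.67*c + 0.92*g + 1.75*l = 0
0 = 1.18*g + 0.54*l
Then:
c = -0.67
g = 0.16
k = 7.64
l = -0.34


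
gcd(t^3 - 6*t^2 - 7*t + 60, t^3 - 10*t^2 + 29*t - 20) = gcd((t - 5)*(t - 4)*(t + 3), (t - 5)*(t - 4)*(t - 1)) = t^2 - 9*t + 20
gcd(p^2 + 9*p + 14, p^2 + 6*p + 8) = p + 2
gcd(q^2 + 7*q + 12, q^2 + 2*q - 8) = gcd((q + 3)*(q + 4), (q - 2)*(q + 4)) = q + 4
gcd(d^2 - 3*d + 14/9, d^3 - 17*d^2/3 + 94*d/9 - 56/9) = d - 7/3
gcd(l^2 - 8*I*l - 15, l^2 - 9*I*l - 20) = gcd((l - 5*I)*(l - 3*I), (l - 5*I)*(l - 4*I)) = l - 5*I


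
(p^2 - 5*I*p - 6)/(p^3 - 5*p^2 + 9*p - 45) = (p - 2*I)/(p^2 + p*(-5 + 3*I) - 15*I)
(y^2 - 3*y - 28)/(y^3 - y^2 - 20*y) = (y - 7)/(y*(y - 5))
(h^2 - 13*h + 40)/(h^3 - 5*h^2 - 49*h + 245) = (h - 8)/(h^2 - 49)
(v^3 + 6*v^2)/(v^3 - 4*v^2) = (v + 6)/(v - 4)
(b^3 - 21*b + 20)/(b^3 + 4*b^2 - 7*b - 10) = (b^2 - 5*b + 4)/(b^2 - b - 2)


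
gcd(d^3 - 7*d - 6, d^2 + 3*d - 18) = d - 3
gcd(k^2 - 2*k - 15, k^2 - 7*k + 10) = k - 5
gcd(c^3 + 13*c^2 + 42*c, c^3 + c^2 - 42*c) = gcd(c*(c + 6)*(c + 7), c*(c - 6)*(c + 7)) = c^2 + 7*c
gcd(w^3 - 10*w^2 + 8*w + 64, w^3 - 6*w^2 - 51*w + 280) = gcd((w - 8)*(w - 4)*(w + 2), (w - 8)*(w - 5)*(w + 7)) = w - 8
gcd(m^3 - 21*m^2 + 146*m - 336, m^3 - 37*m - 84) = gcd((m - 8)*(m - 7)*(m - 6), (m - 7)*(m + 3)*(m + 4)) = m - 7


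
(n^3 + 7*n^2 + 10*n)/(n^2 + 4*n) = (n^2 + 7*n + 10)/(n + 4)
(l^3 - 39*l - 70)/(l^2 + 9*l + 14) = (l^2 - 2*l - 35)/(l + 7)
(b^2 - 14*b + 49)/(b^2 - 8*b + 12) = (b^2 - 14*b + 49)/(b^2 - 8*b + 12)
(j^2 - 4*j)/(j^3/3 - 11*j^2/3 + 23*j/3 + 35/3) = 3*j*(j - 4)/(j^3 - 11*j^2 + 23*j + 35)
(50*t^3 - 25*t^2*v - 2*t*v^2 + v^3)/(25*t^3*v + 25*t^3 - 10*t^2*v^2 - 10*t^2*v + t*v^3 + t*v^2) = (10*t^2 - 3*t*v - v^2)/(t*(5*t*v + 5*t - v^2 - v))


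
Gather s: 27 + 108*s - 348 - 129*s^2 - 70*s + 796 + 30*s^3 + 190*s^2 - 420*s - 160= 30*s^3 + 61*s^2 - 382*s + 315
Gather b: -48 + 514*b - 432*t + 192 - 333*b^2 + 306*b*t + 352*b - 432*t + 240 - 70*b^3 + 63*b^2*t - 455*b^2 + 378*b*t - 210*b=-70*b^3 + b^2*(63*t - 788) + b*(684*t + 656) - 864*t + 384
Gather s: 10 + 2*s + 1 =2*s + 11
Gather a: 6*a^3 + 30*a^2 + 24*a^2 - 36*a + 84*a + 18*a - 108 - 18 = 6*a^3 + 54*a^2 + 66*a - 126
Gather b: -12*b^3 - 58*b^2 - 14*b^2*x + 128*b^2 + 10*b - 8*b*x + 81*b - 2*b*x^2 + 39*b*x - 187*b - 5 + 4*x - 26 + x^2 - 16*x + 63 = -12*b^3 + b^2*(70 - 14*x) + b*(-2*x^2 + 31*x - 96) + x^2 - 12*x + 32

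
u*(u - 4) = u^2 - 4*u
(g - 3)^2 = g^2 - 6*g + 9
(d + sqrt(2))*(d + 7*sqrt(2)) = d^2 + 8*sqrt(2)*d + 14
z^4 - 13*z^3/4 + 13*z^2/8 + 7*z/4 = z*(z - 2)*(z - 7/4)*(z + 1/2)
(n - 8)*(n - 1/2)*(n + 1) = n^3 - 15*n^2/2 - 9*n/2 + 4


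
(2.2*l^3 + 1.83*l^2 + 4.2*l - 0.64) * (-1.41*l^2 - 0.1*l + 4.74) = -3.102*l^5 - 2.8003*l^4 + 4.323*l^3 + 9.1566*l^2 + 19.972*l - 3.0336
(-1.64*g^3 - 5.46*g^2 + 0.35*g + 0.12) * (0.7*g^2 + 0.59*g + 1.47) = -1.148*g^5 - 4.7896*g^4 - 5.3872*g^3 - 7.7357*g^2 + 0.5853*g + 0.1764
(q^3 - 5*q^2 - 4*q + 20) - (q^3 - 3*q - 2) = -5*q^2 - q + 22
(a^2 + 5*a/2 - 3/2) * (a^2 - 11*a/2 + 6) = a^4 - 3*a^3 - 37*a^2/4 + 93*a/4 - 9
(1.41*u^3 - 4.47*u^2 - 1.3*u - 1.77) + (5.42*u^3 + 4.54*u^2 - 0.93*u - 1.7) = 6.83*u^3 + 0.0700000000000003*u^2 - 2.23*u - 3.47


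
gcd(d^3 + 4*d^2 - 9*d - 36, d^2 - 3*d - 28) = d + 4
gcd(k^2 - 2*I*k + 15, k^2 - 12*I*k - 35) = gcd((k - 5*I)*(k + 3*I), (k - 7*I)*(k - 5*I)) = k - 5*I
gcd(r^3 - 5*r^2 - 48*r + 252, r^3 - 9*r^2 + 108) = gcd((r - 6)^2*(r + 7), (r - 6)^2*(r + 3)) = r^2 - 12*r + 36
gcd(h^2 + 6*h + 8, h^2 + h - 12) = h + 4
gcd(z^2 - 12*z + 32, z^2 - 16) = z - 4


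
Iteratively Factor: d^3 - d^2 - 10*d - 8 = (d - 4)*(d^2 + 3*d + 2) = (d - 4)*(d + 1)*(d + 2)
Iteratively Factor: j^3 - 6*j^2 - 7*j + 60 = (j - 4)*(j^2 - 2*j - 15) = (j - 4)*(j + 3)*(j - 5)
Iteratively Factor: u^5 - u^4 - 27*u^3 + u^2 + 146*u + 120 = (u - 5)*(u^4 + 4*u^3 - 7*u^2 - 34*u - 24) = (u - 5)*(u + 2)*(u^3 + 2*u^2 - 11*u - 12) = (u - 5)*(u - 3)*(u + 2)*(u^2 + 5*u + 4) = (u - 5)*(u - 3)*(u + 2)*(u + 4)*(u + 1)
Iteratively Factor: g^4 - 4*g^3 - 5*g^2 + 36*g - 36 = (g - 3)*(g^3 - g^2 - 8*g + 12) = (g - 3)*(g + 3)*(g^2 - 4*g + 4) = (g - 3)*(g - 2)*(g + 3)*(g - 2)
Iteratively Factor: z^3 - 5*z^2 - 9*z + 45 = (z - 3)*(z^2 - 2*z - 15) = (z - 3)*(z + 3)*(z - 5)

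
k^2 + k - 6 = (k - 2)*(k + 3)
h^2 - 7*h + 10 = (h - 5)*(h - 2)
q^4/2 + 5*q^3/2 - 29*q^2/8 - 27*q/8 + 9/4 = (q/2 + 1/2)*(q - 3/2)*(q - 1/2)*(q + 6)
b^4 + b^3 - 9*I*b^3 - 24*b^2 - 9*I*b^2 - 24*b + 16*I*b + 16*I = (b + 1)*(b - 4*I)^2*(b - I)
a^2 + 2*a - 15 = (a - 3)*(a + 5)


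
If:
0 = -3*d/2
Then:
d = 0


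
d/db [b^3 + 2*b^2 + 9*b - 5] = 3*b^2 + 4*b + 9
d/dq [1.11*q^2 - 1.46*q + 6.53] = 2.22*q - 1.46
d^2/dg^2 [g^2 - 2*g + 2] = 2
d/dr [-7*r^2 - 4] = -14*r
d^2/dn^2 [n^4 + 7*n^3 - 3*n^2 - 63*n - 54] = 12*n^2 + 42*n - 6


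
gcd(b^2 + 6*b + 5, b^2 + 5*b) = b + 5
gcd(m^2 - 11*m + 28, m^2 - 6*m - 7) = m - 7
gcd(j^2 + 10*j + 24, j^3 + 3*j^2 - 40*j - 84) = 1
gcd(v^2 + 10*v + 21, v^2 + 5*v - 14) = v + 7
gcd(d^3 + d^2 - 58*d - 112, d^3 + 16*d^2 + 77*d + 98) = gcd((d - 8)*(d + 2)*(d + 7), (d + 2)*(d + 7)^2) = d^2 + 9*d + 14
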